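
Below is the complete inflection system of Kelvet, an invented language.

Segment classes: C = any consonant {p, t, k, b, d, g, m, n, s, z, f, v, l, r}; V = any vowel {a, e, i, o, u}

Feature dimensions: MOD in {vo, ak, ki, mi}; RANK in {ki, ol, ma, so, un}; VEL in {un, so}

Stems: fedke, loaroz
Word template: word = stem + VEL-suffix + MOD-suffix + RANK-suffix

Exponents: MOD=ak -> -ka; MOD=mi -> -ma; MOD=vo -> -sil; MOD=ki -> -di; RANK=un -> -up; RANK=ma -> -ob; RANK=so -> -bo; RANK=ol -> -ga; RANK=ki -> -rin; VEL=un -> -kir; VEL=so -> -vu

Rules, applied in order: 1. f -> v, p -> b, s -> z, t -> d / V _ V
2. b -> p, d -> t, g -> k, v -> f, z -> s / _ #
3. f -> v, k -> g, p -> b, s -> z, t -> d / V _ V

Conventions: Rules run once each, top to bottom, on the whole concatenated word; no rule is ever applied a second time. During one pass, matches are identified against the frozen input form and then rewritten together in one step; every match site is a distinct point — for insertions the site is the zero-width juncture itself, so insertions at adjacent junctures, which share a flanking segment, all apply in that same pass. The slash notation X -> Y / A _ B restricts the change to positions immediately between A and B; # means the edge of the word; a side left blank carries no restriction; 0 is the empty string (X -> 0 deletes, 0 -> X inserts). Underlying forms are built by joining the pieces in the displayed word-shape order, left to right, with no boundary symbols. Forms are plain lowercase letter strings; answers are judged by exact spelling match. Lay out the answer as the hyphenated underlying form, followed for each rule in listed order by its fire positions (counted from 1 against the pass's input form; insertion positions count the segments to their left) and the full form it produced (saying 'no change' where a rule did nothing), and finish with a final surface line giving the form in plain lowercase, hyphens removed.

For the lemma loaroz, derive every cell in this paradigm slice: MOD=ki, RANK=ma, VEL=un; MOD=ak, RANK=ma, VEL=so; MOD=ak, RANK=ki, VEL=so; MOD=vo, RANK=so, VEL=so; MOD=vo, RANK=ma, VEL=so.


cell MOD=ki, RANK=ma, VEL=un:
underlying: loaroz-kir-di-ob
1. f -> v, p -> b, s -> z, t -> d / V _ V: no change
2. b -> p, d -> t, g -> k, v -> f, z -> s / _ #: fires at position(s) 13: loarozkirdiop
3. f -> v, k -> g, p -> b, s -> z, t -> d / V _ V: no change
surface: loarozkirdiop

cell MOD=ak, RANK=ma, VEL=so:
underlying: loaroz-vu-ka-ob
1. f -> v, p -> b, s -> z, t -> d / V _ V: no change
2. b -> p, d -> t, g -> k, v -> f, z -> s / _ #: fires at position(s) 12: loarozvukaop
3. f -> v, k -> g, p -> b, s -> z, t -> d / V _ V: fires at position(s) 9: loarozvugaop
surface: loarozvugaop

cell MOD=ak, RANK=ki, VEL=so:
underlying: loaroz-vu-ka-rin
1. f -> v, p -> b, s -> z, t -> d / V _ V: no change
2. b -> p, d -> t, g -> k, v -> f, z -> s / _ #: no change
3. f -> v, k -> g, p -> b, s -> z, t -> d / V _ V: fires at position(s) 9: loarozvugarin
surface: loarozvugarin

cell MOD=vo, RANK=so, VEL=so:
underlying: loaroz-vu-sil-bo
1. f -> v, p -> b, s -> z, t -> d / V _ V: fires at position(s) 9: loarozvuzilbo
2. b -> p, d -> t, g -> k, v -> f, z -> s / _ #: no change
3. f -> v, k -> g, p -> b, s -> z, t -> d / V _ V: no change
surface: loarozvuzilbo

cell MOD=vo, RANK=ma, VEL=so:
underlying: loaroz-vu-sil-ob
1. f -> v, p -> b, s -> z, t -> d / V _ V: fires at position(s) 9: loarozvuzilob
2. b -> p, d -> t, g -> k, v -> f, z -> s / _ #: fires at position(s) 13: loarozvuzilop
3. f -> v, k -> g, p -> b, s -> z, t -> d / V _ V: no change
surface: loarozvuzilop


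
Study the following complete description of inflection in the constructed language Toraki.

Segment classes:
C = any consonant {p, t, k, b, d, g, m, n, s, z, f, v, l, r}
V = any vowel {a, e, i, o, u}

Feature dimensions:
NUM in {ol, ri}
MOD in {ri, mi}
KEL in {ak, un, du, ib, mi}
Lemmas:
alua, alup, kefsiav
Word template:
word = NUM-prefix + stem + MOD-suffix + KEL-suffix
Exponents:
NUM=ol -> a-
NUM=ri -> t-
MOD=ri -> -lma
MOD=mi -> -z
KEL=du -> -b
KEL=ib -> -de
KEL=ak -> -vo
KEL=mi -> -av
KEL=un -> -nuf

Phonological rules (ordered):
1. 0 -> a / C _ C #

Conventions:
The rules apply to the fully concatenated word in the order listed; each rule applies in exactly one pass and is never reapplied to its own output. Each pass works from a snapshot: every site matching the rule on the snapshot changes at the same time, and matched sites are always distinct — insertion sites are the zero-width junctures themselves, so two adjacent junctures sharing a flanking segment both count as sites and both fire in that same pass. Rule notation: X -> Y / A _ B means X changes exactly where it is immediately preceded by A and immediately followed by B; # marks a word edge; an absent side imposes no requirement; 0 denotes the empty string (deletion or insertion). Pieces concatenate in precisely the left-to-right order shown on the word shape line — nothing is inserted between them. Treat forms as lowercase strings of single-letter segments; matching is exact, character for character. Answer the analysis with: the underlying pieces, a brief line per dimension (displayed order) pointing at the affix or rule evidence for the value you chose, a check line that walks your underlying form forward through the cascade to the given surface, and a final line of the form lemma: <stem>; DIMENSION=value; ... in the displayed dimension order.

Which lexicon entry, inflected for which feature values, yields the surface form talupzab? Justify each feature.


underlying: t-alup-z-b
NUM=ri - signalled by the affix t-
MOD=mi - signalled by the affix -z
KEL=du - signalled by the affix -b
check: talupzb -> talupzab
lemma: alup; NUM=ri; MOD=mi; KEL=du


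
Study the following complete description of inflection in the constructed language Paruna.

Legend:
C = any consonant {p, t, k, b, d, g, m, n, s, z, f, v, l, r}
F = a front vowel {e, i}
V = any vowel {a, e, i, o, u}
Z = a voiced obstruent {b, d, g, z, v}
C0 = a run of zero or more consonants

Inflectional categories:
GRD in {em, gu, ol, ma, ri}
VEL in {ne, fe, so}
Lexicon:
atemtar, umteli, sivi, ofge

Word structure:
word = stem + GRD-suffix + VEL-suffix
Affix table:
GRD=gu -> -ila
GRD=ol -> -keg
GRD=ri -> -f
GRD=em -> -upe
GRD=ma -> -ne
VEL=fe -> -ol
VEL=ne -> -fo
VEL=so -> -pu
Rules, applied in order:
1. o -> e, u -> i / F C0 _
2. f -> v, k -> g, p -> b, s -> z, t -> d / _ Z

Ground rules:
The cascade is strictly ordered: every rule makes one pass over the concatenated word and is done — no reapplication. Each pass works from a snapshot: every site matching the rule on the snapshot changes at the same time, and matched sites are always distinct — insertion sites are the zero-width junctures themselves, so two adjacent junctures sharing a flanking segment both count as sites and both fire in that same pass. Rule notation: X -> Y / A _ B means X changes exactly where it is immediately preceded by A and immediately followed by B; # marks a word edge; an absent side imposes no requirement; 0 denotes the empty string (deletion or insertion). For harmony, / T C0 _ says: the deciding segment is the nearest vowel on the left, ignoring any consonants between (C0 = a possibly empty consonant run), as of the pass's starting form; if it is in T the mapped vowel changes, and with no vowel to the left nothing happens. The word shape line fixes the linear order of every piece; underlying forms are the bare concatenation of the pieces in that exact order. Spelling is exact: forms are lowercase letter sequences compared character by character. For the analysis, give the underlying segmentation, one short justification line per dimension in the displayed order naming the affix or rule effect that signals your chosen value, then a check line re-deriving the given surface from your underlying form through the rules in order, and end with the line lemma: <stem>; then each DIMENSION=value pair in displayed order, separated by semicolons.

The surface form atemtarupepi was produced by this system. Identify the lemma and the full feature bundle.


underlying: atemtar-upe-pu
GRD=em - signalled by the affix -upe
VEL=so - signalled by the affix -pu
check: atemtarupepu -> atemtarupepi -> atemtarupepi
lemma: atemtar; GRD=em; VEL=so


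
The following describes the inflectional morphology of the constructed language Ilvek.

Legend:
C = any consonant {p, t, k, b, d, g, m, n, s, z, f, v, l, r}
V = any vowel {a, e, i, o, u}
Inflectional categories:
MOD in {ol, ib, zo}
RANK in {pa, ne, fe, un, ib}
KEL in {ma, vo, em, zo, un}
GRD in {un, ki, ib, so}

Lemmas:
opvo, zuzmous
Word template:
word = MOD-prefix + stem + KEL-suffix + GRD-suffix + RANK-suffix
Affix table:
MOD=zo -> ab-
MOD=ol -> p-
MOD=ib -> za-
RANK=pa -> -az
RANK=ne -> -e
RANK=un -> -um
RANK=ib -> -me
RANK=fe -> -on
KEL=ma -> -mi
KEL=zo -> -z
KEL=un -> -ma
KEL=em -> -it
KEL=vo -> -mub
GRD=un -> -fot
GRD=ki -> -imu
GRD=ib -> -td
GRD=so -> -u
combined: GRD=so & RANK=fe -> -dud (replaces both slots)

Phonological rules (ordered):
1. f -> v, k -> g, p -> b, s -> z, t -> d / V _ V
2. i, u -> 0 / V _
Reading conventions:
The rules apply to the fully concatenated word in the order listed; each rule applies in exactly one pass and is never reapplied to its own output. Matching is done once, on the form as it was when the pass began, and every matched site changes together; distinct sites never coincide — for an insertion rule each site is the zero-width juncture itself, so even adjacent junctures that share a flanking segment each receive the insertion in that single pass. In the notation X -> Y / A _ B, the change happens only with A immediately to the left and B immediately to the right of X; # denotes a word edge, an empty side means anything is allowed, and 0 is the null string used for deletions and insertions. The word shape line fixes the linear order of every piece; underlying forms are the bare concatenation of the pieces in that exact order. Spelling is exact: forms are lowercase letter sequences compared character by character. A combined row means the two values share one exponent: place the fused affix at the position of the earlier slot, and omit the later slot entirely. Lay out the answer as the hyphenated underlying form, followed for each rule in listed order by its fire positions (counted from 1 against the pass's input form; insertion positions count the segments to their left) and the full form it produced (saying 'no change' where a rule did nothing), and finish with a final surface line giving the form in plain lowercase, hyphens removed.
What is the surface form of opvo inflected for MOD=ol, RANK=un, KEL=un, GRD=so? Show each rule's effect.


underlying: p-opvo-ma-u-um
1. f -> v, k -> g, p -> b, s -> z, t -> d / V _ V: no change
2. i, u -> 0 / V _: fires at position(s) 8, 9: popvomam
surface: popvomam


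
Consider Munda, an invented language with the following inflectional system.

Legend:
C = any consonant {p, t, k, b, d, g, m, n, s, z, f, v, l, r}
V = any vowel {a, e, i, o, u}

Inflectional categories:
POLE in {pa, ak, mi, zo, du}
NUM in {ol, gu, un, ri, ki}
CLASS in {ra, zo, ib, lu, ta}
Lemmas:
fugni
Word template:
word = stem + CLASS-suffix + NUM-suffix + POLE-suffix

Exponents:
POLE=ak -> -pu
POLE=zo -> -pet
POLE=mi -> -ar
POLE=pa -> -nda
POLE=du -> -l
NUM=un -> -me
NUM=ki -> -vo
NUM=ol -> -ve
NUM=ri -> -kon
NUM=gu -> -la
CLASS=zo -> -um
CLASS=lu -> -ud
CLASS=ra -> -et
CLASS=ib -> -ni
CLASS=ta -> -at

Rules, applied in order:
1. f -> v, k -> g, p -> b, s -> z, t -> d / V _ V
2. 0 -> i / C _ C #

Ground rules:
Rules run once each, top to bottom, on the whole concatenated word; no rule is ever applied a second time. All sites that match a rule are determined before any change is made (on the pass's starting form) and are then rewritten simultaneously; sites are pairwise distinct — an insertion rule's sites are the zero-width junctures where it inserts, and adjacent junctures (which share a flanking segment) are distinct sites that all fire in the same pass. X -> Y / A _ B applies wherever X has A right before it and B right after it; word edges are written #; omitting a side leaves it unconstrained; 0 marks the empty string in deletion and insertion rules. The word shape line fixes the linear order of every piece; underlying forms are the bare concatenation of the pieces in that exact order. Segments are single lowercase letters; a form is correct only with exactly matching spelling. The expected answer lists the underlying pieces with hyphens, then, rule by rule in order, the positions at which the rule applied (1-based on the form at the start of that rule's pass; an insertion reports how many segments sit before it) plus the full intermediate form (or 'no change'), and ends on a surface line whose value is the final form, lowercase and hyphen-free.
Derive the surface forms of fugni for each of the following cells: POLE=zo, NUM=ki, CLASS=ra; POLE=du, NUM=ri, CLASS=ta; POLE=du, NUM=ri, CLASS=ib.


cell POLE=zo, NUM=ki, CLASS=ra:
underlying: fugni-et-vo-pet
1. f -> v, k -> g, p -> b, s -> z, t -> d / V _ V: fires at position(s) 10: fugnietvobet
2. 0 -> i / C _ C #: no change
surface: fugnietvobet

cell POLE=du, NUM=ri, CLASS=ta:
underlying: fugni-at-kon-l
1. f -> v, k -> g, p -> b, s -> z, t -> d / V _ V: no change
2. 0 -> i / C _ C #: inserts after position(s) 10: fugniatkonil
surface: fugniatkonil

cell POLE=du, NUM=ri, CLASS=ib:
underlying: fugni-ni-kon-l
1. f -> v, k -> g, p -> b, s -> z, t -> d / V _ V: fires at position(s) 8: fugninigonl
2. 0 -> i / C _ C #: inserts after position(s) 10: fugninigonil
surface: fugninigonil


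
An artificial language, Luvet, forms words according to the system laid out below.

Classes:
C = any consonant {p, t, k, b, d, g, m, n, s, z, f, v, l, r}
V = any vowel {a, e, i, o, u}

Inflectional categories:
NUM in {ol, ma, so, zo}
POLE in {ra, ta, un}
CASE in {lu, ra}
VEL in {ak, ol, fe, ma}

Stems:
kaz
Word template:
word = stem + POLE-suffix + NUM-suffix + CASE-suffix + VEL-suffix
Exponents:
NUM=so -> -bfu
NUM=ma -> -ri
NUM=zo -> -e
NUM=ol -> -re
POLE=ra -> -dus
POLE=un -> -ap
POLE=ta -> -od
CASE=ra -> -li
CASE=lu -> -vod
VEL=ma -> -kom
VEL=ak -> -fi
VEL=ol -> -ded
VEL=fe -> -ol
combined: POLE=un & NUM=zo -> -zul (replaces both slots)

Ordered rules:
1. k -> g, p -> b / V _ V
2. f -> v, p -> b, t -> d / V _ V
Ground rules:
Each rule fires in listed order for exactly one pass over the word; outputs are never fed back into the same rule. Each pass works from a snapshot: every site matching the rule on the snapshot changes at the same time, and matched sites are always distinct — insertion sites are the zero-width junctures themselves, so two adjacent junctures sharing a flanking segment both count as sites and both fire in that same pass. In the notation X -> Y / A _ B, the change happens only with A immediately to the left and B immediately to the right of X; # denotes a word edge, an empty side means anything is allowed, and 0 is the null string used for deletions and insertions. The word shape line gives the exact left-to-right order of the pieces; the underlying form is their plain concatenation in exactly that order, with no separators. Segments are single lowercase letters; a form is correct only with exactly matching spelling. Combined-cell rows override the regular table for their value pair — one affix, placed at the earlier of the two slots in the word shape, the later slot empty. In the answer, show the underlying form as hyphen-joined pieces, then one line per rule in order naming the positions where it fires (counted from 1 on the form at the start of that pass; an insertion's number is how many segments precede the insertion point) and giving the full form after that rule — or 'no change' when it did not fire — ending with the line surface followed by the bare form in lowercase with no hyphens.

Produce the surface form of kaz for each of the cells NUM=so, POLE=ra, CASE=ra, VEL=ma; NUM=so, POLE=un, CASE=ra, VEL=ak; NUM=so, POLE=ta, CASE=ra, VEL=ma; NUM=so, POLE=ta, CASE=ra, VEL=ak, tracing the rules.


cell NUM=so, POLE=ra, CASE=ra, VEL=ma:
underlying: kaz-dus-bfu-li-kom
1. k -> g, p -> b / V _ V: fires at position(s) 12: kazdusbfuligom
2. f -> v, p -> b, t -> d / V _ V: no change
surface: kazdusbfuligom

cell NUM=so, POLE=un, CASE=ra, VEL=ak:
underlying: kaz-ap-bfu-li-fi
1. k -> g, p -> b / V _ V: no change
2. f -> v, p -> b, t -> d / V _ V: fires at position(s) 11: kazapbfulivi
surface: kazapbfulivi

cell NUM=so, POLE=ta, CASE=ra, VEL=ma:
underlying: kaz-od-bfu-li-kom
1. k -> g, p -> b / V _ V: fires at position(s) 11: kazodbfuligom
2. f -> v, p -> b, t -> d / V _ V: no change
surface: kazodbfuligom

cell NUM=so, POLE=ta, CASE=ra, VEL=ak:
underlying: kaz-od-bfu-li-fi
1. k -> g, p -> b / V _ V: no change
2. f -> v, p -> b, t -> d / V _ V: fires at position(s) 11: kazodbfulivi
surface: kazodbfulivi


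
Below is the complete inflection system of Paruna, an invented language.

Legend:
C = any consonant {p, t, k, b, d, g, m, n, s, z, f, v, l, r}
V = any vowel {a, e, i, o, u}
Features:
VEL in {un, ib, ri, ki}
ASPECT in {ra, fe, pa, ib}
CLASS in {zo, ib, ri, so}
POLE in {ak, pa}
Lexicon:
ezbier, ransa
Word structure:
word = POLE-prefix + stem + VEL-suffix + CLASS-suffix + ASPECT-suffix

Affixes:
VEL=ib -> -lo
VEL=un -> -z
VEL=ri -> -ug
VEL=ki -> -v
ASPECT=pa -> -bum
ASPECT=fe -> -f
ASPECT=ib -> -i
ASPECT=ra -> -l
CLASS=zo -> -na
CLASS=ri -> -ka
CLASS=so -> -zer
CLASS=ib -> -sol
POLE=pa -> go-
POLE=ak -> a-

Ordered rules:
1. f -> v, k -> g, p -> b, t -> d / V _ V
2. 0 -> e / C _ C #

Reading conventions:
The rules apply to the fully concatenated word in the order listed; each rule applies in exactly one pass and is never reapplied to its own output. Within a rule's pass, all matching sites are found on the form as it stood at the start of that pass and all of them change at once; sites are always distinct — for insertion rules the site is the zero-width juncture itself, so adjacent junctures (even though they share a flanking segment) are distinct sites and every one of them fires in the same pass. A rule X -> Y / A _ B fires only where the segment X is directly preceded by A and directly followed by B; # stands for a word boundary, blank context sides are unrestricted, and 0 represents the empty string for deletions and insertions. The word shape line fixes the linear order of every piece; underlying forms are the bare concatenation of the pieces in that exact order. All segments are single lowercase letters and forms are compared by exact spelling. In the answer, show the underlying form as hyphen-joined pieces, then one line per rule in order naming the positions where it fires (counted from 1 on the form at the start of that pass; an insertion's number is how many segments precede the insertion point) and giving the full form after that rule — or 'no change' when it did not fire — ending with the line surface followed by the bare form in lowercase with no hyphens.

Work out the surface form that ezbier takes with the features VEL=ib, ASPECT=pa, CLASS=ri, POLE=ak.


underlying: a-ezbier-lo-ka-bum
1. f -> v, k -> g, p -> b, t -> d / V _ V: fires at position(s) 10: aezbierlogabum
2. 0 -> e / C _ C #: no change
surface: aezbierlogabum


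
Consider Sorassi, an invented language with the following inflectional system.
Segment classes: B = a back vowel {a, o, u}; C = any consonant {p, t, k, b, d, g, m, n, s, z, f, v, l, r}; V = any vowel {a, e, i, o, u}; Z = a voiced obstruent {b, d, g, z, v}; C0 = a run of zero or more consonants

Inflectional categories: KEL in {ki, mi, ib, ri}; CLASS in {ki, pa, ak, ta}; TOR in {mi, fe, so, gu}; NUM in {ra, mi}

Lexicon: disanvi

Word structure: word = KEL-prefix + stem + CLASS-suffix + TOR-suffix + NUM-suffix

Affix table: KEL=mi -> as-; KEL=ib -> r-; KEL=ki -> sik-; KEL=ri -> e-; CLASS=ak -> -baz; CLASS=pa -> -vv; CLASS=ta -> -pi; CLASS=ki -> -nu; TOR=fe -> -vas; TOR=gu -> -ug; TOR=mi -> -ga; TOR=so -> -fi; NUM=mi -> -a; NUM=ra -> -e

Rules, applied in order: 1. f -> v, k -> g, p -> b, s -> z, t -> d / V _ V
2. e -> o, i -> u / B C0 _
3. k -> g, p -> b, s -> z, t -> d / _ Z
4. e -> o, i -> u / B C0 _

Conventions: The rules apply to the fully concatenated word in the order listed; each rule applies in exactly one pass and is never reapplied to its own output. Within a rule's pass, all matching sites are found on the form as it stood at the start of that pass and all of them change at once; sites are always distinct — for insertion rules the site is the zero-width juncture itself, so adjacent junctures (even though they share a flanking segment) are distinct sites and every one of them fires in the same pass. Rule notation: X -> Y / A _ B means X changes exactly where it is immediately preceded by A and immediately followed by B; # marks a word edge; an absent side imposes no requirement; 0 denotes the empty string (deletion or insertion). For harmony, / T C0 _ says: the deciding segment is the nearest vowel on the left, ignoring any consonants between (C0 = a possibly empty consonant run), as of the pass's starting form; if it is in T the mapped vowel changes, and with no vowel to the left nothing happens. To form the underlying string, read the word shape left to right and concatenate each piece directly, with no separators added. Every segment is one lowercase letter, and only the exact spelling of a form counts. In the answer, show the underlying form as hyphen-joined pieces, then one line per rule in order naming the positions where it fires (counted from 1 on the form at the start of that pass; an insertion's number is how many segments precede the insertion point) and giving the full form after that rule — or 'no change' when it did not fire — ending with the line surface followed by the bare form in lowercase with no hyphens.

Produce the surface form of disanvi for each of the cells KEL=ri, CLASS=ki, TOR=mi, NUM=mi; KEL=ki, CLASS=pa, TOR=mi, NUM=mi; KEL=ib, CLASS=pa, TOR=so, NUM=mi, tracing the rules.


cell KEL=ri, CLASS=ki, TOR=mi, NUM=mi:
underlying: e-disanvi-nu-ga-a
1. f -> v, k -> g, p -> b, s -> z, t -> d / V _ V: fires at position(s) 4: edizanvinugaa
2. e -> o, i -> u / B C0 _: fires at position(s) 8: edizanvunugaa
3. k -> g, p -> b, s -> z, t -> d / _ Z: no change
4. e -> o, i -> u / B C0 _: no change
surface: edizanvunugaa

cell KEL=ki, CLASS=pa, TOR=mi, NUM=mi:
underlying: sik-disanvi-vv-ga-a
1. f -> v, k -> g, p -> b, s -> z, t -> d / V _ V: fires at position(s) 6: sikdizanvivvgaa
2. e -> o, i -> u / B C0 _: fires at position(s) 10: sikdizanvuvvgaa
3. k -> g, p -> b, s -> z, t -> d / _ Z: fires at position(s) 3: sigdizanvuvvgaa
4. e -> o, i -> u / B C0 _: no change
surface: sigdizanvuvvgaa

cell KEL=ib, CLASS=pa, TOR=so, NUM=mi:
underlying: r-disanvi-vv-fi-a
1. f -> v, k -> g, p -> b, s -> z, t -> d / V _ V: fires at position(s) 4: rdizanvivvfia
2. e -> o, i -> u / B C0 _: fires at position(s) 8: rdizanvuvvfia
3. k -> g, p -> b, s -> z, t -> d / _ Z: no change
4. e -> o, i -> u / B C0 _: fires at position(s) 12: rdizanvuvvfua
surface: rdizanvuvvfua


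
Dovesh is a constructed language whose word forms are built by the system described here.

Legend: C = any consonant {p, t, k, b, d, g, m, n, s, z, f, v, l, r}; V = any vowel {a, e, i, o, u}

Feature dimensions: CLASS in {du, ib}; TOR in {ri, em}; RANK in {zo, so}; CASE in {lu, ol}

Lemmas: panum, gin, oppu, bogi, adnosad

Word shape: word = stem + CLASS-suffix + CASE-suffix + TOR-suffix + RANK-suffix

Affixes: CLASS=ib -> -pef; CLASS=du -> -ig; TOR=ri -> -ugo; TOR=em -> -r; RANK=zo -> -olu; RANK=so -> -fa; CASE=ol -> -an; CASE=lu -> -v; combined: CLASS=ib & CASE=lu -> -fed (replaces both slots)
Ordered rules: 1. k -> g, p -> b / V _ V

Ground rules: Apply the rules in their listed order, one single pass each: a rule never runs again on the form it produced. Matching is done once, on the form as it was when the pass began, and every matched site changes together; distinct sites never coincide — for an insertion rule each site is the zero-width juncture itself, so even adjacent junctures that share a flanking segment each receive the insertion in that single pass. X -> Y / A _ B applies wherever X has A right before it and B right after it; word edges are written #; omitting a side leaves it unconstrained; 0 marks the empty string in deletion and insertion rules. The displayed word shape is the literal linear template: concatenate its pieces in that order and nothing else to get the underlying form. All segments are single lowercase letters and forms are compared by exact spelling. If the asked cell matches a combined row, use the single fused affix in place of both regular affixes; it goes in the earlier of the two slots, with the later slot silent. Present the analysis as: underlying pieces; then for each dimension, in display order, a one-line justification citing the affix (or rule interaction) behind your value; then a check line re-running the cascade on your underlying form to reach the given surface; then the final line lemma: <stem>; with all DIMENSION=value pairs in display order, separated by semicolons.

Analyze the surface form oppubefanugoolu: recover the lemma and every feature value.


underlying: oppu-pef-an-ugo-olu
CLASS=ib - signalled by the affix -pef
TOR=ri - signalled by the affix -ugo
RANK=zo - signalled by the affix -olu
CASE=ol - signalled by the affix -an
check: oppupefanugoolu -> oppubefanugoolu
lemma: oppu; CLASS=ib; TOR=ri; RANK=zo; CASE=ol


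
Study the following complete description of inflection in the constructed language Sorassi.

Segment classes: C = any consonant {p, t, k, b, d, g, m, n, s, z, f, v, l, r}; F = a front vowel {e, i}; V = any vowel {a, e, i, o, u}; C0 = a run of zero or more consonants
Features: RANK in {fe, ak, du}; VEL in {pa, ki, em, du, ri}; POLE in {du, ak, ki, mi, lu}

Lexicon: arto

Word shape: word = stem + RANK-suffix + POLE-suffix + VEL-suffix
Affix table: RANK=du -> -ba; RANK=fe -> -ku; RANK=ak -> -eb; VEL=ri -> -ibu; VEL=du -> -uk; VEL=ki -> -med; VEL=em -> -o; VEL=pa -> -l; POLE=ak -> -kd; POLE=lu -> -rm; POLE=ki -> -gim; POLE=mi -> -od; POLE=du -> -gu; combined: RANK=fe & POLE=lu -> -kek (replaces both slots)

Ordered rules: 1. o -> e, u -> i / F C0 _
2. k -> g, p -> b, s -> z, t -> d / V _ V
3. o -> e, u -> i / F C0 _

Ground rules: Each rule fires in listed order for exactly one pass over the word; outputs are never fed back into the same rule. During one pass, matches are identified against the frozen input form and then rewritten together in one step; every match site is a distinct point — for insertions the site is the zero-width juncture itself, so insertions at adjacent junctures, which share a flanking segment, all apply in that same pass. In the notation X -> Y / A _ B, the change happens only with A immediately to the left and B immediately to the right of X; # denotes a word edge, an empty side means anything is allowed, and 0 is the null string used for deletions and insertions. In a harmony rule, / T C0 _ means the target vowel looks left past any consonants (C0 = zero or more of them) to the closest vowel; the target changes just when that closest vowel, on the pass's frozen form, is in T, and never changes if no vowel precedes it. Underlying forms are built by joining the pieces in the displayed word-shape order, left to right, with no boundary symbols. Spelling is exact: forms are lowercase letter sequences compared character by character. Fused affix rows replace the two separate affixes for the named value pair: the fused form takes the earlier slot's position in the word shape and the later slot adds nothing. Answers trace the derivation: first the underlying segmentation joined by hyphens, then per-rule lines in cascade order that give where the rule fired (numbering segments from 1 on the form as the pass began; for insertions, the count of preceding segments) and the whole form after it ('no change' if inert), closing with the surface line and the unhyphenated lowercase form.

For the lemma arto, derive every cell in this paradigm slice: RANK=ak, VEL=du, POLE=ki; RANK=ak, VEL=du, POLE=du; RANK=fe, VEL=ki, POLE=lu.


cell RANK=ak, VEL=du, POLE=ki:
underlying: arto-eb-gim-uk
1. o -> e, u -> i / F C0 _: fires at position(s) 10: artoebgimik
2. k -> g, p -> b, s -> z, t -> d / V _ V: no change
3. o -> e, u -> i / F C0 _: no change
surface: artoebgimik

cell RANK=ak, VEL=du, POLE=du:
underlying: arto-eb-gu-uk
1. o -> e, u -> i / F C0 _: fires at position(s) 8: artoebgiuk
2. k -> g, p -> b, s -> z, t -> d / V _ V: no change
3. o -> e, u -> i / F C0 _: fires at position(s) 9: artoebgiik
surface: artoebgiik

cell RANK=fe, VEL=ki, POLE=lu:
underlying: arto-kek-med
1. o -> e, u -> i / F C0 _: no change
2. k -> g, p -> b, s -> z, t -> d / V _ V: fires at position(s) 5: artogekmed
3. o -> e, u -> i / F C0 _: no change
surface: artogekmed


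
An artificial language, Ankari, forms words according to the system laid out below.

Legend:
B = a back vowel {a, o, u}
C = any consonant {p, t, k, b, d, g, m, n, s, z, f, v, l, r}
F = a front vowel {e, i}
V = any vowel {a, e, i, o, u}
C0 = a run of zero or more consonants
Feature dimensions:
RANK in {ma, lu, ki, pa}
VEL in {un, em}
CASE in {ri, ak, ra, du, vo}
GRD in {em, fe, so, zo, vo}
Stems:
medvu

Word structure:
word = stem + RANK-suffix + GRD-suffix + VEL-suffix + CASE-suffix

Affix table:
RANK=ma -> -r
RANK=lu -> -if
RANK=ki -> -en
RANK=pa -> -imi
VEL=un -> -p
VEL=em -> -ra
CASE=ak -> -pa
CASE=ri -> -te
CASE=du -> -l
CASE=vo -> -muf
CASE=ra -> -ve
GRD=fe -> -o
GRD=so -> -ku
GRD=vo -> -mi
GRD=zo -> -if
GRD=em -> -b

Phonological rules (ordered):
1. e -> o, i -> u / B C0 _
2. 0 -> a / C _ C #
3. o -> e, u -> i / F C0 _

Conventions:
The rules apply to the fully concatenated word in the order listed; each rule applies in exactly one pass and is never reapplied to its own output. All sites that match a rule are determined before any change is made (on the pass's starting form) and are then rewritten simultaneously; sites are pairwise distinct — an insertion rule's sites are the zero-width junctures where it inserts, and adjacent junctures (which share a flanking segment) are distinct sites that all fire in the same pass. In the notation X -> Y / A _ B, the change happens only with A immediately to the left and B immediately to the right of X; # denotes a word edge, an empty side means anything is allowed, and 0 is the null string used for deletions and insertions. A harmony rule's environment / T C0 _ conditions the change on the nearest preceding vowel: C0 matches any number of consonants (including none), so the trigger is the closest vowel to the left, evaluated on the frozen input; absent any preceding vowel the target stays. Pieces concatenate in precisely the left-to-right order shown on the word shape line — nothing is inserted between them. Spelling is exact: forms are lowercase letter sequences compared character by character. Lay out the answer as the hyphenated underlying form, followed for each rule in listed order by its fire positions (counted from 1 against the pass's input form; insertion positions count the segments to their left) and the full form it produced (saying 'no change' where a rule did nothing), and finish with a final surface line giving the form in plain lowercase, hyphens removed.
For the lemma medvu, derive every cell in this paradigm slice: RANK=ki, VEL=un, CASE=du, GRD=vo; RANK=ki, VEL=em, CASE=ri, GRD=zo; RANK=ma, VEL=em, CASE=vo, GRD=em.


cell RANK=ki, VEL=un, CASE=du, GRD=vo:
underlying: medvu-en-mi-p-l
1. e -> o, i -> u / B C0 _: fires at position(s) 6: medvuonmipl
2. 0 -> a / C _ C #: inserts after position(s) 10: medvuonmipal
3. o -> e, u -> i / F C0 _: fires at position(s) 5: medvionmipal
surface: medvionmipal

cell RANK=ki, VEL=em, CASE=ri, GRD=zo:
underlying: medvu-en-if-ra-te
1. e -> o, i -> u / B C0 _: fires at position(s) 6, 13: medvuonifrato
2. 0 -> a / C _ C #: no change
3. o -> e, u -> i / F C0 _: fires at position(s) 5: medvionifrato
surface: medvionifrato

cell RANK=ma, VEL=em, CASE=vo, GRD=em:
underlying: medvu-r-b-ra-muf
1. e -> o, i -> u / B C0 _: no change
2. 0 -> a / C _ C #: no change
3. o -> e, u -> i / F C0 _: fires at position(s) 5: medvirbramuf
surface: medvirbramuf


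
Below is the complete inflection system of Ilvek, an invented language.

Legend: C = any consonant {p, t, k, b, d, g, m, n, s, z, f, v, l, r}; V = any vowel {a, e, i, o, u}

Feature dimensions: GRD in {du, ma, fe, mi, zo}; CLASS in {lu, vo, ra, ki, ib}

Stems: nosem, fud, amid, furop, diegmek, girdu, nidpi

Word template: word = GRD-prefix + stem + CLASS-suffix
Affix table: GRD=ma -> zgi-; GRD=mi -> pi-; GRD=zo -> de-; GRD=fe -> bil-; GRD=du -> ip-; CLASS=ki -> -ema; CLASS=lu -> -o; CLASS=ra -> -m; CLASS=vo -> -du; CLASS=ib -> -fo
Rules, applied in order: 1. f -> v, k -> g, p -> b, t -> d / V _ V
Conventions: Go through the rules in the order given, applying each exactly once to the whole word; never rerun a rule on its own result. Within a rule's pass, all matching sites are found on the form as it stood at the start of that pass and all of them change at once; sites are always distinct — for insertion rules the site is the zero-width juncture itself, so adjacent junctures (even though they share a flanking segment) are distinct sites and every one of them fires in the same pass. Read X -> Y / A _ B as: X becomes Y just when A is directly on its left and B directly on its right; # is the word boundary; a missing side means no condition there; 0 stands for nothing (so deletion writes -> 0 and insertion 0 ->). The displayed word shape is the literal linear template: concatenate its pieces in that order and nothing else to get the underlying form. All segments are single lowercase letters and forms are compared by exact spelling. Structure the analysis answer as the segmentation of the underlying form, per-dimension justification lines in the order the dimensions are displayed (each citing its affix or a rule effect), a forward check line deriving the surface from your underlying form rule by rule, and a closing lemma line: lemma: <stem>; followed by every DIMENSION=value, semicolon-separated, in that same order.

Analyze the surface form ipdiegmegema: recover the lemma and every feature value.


underlying: ip-diegmek-ema
GRD=du - signalled by the affix ip-
CLASS=ki - signalled by the affix -ema
check: ipdiegmekema -> ipdiegmegema
lemma: diegmek; GRD=du; CLASS=ki


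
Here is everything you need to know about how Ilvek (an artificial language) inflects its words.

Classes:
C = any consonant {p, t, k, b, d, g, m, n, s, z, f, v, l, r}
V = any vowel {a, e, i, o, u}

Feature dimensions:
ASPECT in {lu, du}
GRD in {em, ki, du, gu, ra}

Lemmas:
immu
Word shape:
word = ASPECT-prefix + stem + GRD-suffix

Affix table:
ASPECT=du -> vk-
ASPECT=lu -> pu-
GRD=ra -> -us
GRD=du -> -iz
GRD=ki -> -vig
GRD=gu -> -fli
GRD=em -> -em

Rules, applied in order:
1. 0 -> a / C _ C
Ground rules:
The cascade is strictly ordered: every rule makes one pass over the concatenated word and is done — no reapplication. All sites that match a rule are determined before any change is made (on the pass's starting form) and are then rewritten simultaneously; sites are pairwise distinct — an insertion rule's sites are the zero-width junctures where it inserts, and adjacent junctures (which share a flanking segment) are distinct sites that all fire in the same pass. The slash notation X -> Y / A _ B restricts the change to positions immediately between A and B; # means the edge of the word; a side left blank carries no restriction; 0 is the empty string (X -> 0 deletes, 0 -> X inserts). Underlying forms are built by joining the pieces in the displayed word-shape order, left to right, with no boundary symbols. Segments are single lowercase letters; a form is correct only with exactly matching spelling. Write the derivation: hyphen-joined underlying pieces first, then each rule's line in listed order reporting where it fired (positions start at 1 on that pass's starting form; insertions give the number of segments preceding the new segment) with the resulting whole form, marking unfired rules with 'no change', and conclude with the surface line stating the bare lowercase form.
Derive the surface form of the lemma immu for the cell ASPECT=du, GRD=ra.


underlying: vk-immu-us
1. 0 -> a / C _ C: inserts after position(s) 1, 4: vakimamuus
surface: vakimamuus


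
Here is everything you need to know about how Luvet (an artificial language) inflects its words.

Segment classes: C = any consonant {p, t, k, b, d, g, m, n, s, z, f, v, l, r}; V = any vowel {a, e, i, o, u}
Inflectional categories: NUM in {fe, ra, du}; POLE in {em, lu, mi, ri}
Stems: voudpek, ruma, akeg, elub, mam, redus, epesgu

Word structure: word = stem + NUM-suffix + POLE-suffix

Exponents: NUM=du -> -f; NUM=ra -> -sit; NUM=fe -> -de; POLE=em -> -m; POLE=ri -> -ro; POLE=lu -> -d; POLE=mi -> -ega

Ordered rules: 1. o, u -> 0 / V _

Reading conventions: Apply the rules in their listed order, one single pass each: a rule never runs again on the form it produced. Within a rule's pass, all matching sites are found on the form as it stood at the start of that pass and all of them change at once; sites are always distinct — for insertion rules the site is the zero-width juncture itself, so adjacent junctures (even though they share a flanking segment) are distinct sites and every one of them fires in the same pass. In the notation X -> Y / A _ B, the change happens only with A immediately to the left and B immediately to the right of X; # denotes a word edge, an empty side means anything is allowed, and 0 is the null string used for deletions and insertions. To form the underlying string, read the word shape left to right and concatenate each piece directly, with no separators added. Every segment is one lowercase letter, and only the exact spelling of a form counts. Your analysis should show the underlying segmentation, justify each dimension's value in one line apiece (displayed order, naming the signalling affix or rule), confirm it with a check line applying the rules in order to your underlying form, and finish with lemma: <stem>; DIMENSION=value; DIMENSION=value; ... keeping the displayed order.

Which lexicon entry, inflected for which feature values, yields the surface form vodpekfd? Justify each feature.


underlying: voudpek-f-d
NUM=du - signalled by the affix -f
POLE=lu - signalled by the affix -d
check: voudpekfd -> vodpekfd
lemma: voudpek; NUM=du; POLE=lu


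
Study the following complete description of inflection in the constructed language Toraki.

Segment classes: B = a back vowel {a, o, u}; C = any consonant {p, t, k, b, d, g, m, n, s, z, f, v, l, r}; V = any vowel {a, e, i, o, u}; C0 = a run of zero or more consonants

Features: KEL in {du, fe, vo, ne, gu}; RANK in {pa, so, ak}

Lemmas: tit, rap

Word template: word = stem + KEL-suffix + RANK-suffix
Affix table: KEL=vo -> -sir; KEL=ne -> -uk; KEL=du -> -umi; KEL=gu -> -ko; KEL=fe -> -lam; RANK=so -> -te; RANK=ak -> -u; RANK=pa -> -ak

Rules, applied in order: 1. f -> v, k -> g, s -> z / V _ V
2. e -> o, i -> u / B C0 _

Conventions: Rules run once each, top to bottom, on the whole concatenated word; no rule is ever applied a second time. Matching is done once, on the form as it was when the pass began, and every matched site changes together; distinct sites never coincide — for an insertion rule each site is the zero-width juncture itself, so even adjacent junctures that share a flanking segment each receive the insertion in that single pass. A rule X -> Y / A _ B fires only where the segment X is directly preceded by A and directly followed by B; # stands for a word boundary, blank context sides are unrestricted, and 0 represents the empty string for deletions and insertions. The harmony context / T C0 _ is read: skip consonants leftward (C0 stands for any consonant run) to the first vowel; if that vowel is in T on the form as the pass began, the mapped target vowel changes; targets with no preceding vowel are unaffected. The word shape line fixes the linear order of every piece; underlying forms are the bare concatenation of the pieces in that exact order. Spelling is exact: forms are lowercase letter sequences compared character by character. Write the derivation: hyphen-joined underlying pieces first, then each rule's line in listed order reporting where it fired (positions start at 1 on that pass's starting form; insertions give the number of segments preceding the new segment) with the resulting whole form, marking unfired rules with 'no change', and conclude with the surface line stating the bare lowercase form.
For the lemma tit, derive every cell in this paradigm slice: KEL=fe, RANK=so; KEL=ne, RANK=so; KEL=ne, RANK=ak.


cell KEL=fe, RANK=so:
underlying: tit-lam-te
1. f -> v, k -> g, s -> z / V _ V: no change
2. e -> o, i -> u / B C0 _: fires at position(s) 8: titlamto
surface: titlamto

cell KEL=ne, RANK=so:
underlying: tit-uk-te
1. f -> v, k -> g, s -> z / V _ V: no change
2. e -> o, i -> u / B C0 _: fires at position(s) 7: titukto
surface: titukto

cell KEL=ne, RANK=ak:
underlying: tit-uk-u
1. f -> v, k -> g, s -> z / V _ V: fires at position(s) 5: titugu
2. e -> o, i -> u / B C0 _: no change
surface: titugu
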